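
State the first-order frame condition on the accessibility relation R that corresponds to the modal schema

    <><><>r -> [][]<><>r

forall x forall y forall z ((x R^3 y & x R^2 z) -> exists w (y = w & z R^2 w))

This is a Sahlqvist (Geach-type) schema ◇^3□^0r → □^2◇^2r.
Minimal-valuation argument: fix x; take any y with xR^3y and any z with xR^2z. Set V(r) to the set of worlds R-reachable from y in exactly 0 steps. Then □^0r holds at y, so the antecedent holds at x; validity forces ◇^2r at z, giving a w with zR^2w and yR^0w.
First-order correspondent: forall x forall y forall z ((x R^3 y & x R^2 z) -> exists w (y = w & z R^2 w)).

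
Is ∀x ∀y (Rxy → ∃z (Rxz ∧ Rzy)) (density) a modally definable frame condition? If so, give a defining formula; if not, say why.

The condition is density. A defining modal formula is □□p → □p.
Suppose □□p→□p is valid. Take Rxy and set V(p)={w : xR²w}. Then □□p at x, so □p at x, so p at y, i.e. ∃z(Rxz∧Rzy).

Yes, by □□p → □p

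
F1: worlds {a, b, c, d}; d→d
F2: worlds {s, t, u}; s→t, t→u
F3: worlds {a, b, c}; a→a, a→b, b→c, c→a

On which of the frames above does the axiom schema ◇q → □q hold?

Frame correspondent (Sahlqvist): ∀x ∀y ∀z (Rxy ∧ Rxz → y = z) — i.e. partial functionality.
F1: condition met.
F2: condition met.
F3: fails — a sees both a and b.

F1, F2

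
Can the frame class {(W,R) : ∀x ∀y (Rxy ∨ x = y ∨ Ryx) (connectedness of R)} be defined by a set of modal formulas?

No

Any modally definable frame class is closed under disjoint unions.
Take 3 disjoint single-world reflexive frames: each is trivially connected, but their disjoint union has 3 worlds with no edge between distinct components, so it is not connected.
So the class is not modally definable.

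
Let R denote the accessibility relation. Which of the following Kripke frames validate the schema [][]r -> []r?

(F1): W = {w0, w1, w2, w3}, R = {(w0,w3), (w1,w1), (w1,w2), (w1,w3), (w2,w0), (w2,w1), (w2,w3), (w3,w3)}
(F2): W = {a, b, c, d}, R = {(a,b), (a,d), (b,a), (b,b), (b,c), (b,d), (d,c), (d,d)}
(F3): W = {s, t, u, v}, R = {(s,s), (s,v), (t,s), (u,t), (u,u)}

(F2), (F3)

The schema corresponds to density: forall x forall y (Rxy -> exists z (Rxz & Rzy)).
(F1): fails — Rw2w0 but no z with Rw2z and Rzw0.
(F2): condition met.
(F3): condition met.
Valid on: (F2), (F3).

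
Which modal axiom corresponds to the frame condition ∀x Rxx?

□q → q

A defining formula is □q → q (the T axiom).
Suppose □q→q is valid. At any x set V(q)={w : Rxw}. Then □q holds at x, so q holds at x, i.e. Rxx.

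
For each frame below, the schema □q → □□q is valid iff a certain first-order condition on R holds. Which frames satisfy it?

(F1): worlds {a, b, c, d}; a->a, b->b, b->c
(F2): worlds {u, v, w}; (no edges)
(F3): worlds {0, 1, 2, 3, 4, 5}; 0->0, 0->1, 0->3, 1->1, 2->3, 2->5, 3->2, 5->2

Frame correspondent (Sahlqvist): ∀x ∀y ∀z (Rxy ∧ Ryz → Rxz) — i.e. transitivity.
(F1): ✓.
(F2): ✓.
(F3): fails — R32 and R25 but not R35.

(F1), (F2)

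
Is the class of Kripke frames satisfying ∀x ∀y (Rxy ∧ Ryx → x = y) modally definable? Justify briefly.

If a class were modally definable it would be closed under surjective bounded morphisms (Goldblatt–Thomason).
The 4-cycle (worlds w0,w1,w2,w3 with w0→w1→w2→w3→w0) is antisymmetric. Sending even-indexed worlds to a and odd-indexed worlds to b is a surjective bounded morphism onto the two-world frame with a↔b, which is not antisymmetric.
So the class is not modally definable.

No — not modally definable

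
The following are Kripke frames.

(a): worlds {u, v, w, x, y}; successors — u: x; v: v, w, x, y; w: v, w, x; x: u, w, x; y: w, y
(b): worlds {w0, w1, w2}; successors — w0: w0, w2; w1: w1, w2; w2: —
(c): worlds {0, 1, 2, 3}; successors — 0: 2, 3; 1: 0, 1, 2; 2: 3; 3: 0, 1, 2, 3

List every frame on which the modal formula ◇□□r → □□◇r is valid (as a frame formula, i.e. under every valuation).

The schema corresponds to a generalized confluence (Geach) condition: ∀x ∀y ∀z ((xRy ∧ xR²z) → ∃w (yR²w ∧ zRw)).
(a): condition met.
(b): fails — w0Rw0, w0R²w2 but no w with w0R²w and w2Rw.
(c): condition met.
Valid on: (a), (c).

(a), (c)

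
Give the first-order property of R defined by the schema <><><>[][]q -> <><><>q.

This is a Sahlqvist (Geach-type) schema ◇^3□^2q → □^0◇^3q.
Minimal-valuation argument: fix x; take any y with xR^3y and any z with xR^0z. Set V(q) to the set of worlds R-reachable from y in exactly 2 steps. Then □^2q holds at y, so the antecedent holds at x; validity forces ◇^3q at z, giving a w with zR^3w and yR^2w.
First-order correspondent: forall x forall y (x R^3 y -> exists w (y R^2 w & x R^3 w)).

forall x forall y (x R^3 y -> exists w (y R^2 w & x R^3 w))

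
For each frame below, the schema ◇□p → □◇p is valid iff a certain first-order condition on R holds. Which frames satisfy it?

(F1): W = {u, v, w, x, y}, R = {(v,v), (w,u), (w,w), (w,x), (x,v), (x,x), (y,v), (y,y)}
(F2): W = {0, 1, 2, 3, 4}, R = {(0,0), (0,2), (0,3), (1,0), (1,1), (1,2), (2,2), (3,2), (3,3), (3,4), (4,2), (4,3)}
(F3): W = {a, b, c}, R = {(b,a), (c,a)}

(F2)

Frame correspondent (Sahlqvist): ∀x ∀y ∀z (Rxy ∧ Rxz → ∃w (Ryw ∧ Rzw)) — i.e. convergence.
(F1): fails — Rww and Rwu but w and u have no common successor.
(F2): satisfies the condition.
(F3): fails — Rba and Rba but a and a have no common successor.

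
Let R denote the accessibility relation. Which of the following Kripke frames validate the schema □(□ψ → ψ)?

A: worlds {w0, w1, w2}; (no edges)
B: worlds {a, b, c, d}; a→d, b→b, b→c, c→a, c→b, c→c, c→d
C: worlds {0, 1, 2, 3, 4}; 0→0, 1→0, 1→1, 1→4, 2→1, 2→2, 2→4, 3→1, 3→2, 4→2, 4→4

The schema corresponds to shift-reflexivity: ∀x ∀y (Rxy → Ryy).
A: holds.
B: fails — Rcd but not Rdd.
C: holds.
Valid on: A, C.

A, C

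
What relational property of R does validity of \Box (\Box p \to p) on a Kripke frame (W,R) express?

shift-reflexivity: \forall x \forall y (Rxy \to Ryy)

Suppose □(□p→p) is valid. Take Rxy and set V(p)={w : Ryw}. Then at y, □p holds; since □(□p→p) at x, □p→p at y, so p at y, i.e. Ryy.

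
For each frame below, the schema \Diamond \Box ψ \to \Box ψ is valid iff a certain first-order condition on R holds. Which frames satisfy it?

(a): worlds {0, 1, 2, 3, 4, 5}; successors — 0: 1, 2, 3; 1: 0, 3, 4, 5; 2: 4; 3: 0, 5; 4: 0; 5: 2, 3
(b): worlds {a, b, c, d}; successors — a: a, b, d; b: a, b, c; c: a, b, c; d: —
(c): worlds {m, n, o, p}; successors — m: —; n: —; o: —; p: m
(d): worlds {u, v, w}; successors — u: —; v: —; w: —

Frame correspondent (Sahlqvist): \forall x \forall y \forall z (Rxy \wedge Rxz \to Ryz) — i.e. the Euclidean property.
(a): fails — R02 and R02 but not R22.
(b): fails — Rab and Rad but not Rbd.
(c): fails — Rpm and Rpm but not Rmm.
(d): ✓.
Valid on: (d).

(d)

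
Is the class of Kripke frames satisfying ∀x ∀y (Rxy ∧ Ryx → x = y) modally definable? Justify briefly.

Any modally definable frame class is closed under surjective bounded morphisms.
The 6-cycle (worlds w0,w1,w2,w3,w4,w5 with w0→w1→w2→w3→w4→w5→w0) is antisymmetric. Sending even-indexed worlds to s and odd-indexed worlds to t is a surjective bounded morphism onto the two-world frame with s↔t, which is not antisymmetric.
So no modal formula (or set of formulas) defines exactly the antisymmetric frames.

No — not modally definable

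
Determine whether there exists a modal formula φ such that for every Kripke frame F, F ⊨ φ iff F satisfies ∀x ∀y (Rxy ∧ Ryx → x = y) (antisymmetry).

No

Any modally definable frame class is closed under surjective bounded morphisms.
The 8-cycle (worlds s,t,u,v,w,x,y,z with s→t→u→v→w→x→y→z→s) is antisymmetric. Sending even-indexed worlds to s and odd-indexed worlds to t is a surjective bounded morphism onto the two-world frame with s↔t, which is not antisymmetric.
So the class is not modally definable.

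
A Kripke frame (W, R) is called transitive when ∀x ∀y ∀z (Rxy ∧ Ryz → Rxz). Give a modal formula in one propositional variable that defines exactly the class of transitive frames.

□s → □□s

This is transitivity; the standard corresponding axiom is 4: □s → □□s.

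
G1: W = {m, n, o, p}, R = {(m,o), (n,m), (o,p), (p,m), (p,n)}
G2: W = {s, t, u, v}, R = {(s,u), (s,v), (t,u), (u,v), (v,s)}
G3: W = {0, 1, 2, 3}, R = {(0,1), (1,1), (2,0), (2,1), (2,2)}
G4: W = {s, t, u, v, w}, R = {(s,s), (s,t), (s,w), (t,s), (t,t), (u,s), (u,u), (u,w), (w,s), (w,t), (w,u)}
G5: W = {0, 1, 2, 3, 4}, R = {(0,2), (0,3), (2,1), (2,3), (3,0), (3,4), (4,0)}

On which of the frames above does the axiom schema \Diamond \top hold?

This is the axiom for seriality; its first-order frame correspondent is \forall x \exists y Rxy.
G1: holds.
G2: holds.
G3: fails — world 3 has no successor.
G4: fails — world v has no successor.
G5: fails — world 1 has no successor.

G1, G2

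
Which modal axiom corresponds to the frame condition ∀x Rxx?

The condition is reflexivity. The T schema □ψ → ψ defines it.
Suppose □ψ→ψ is valid. At any x set V(ψ)={w : Rxw}. Then □ψ holds at x, so ψ holds at x, i.e. Rxx.

□ψ → ψ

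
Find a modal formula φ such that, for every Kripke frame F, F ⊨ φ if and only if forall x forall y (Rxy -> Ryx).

This is symmetry; the standard corresponding axiom is B: q → □◇q.
Suppose q→□◇q is valid. Take Rxy and set V(q)={x}. Then q at x, so □◇q at x, so ◇q at y, so some z with Ryz has q; z=x, i.e. Ryx.

q → □◇q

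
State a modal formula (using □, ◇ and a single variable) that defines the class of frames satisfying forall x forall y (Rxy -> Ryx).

r → □◇r

This is symmetry; the standard corresponding axiom is B: r → □◇r.
Suppose r→□◇r is valid. Take Rxy and set V(r)={x}. Then r at x, so □◇r at x, so ◇r at y, so some z with Ryz has r; z=x, i.e. Ryx.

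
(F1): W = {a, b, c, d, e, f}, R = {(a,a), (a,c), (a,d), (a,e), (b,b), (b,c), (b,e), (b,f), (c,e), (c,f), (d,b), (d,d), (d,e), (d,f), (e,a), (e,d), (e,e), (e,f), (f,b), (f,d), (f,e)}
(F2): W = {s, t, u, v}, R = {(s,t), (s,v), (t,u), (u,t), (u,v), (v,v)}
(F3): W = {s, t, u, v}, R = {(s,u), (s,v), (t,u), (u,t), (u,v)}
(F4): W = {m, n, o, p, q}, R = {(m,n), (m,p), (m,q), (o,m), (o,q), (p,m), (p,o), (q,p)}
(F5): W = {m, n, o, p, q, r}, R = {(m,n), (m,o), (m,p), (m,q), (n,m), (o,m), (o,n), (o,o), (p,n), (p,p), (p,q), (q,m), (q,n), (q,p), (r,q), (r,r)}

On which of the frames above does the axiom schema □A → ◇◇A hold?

Frame correspondent (Sahlqvist): ∀x ∃w (xRw ∧ xR²w) — i.e. a generalized confluence (Geach) condition.
(F1): holds.
(F2): fails — at t but no w with tRw and tR²w.
(F3): fails — at t but no w with tRw and tR²w.
(F4): fails — at n but no w with nRw and nR²w.
(F5): fails — at n but no w with nRw and nR²w.
Valid on: (F1).

(F1)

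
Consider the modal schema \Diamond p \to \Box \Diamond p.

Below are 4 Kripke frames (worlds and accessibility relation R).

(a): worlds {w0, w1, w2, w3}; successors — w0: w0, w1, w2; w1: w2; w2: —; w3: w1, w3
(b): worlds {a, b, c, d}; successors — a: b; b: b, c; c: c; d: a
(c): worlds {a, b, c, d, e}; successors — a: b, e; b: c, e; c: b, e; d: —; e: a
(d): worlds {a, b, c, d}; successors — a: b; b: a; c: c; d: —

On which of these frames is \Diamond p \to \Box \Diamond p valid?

none

This is the axiom for the Euclidean property; its first-order frame correspondent is \forall x \forall y \forall z (Rxy \wedge Rxz \to Ryz).
(a): fails — Rw0w1 and Rw0w1 but not Rw1w1.
(b): fails — Rbc and Rbb but not Rcb.
(c): fails — Rab and Rab but not Rbb.
(d): fails — Rab and Rab but not Rbb.
Valid on no frame.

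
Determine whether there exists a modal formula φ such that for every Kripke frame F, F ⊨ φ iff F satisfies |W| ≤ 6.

Modal frame validity is preserved under disjoint unions.
Any modal formula valid on each of 7 disjoint one-world frames is valid on their disjoint union (validity is preserved under disjoint unions). Each one-world frame has |W|=1≤6, but the union has |W|=7.
So no modal formula (or set of formulas) defines exactly the |W|≤6 frames.

No — not modally definable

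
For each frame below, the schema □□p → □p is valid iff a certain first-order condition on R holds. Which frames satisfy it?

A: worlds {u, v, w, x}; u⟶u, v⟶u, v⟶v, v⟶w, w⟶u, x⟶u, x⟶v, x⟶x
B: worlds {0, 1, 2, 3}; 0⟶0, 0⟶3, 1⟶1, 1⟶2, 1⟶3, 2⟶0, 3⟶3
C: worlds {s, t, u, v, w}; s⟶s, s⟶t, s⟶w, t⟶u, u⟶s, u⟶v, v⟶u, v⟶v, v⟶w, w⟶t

A, B

The schema corresponds to density: ∀x ∀y (Rxy → ∃z (Rxz ∧ Rzy)).
A: condition met.
B: condition met.
C: fails — Rwt but no z with Rwz and Rzt.
Valid on: A, B.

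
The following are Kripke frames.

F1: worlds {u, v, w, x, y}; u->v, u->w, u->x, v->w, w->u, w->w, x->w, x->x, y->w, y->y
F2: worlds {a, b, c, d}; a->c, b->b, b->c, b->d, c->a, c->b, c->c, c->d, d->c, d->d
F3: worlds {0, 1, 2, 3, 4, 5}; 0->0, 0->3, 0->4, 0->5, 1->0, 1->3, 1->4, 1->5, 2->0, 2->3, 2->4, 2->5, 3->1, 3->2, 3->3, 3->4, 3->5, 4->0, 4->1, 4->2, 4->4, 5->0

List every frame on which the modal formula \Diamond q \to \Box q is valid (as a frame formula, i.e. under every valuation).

This is the axiom for partial functionality; its first-order frame correspondent is \forall x \forall y \forall z (Rxy \wedge Rxz \to y = z).
F1: fails — u sees both v and w.
F2: fails — b sees both b and c.
F3: fails — 0 sees both 0 and 3.

none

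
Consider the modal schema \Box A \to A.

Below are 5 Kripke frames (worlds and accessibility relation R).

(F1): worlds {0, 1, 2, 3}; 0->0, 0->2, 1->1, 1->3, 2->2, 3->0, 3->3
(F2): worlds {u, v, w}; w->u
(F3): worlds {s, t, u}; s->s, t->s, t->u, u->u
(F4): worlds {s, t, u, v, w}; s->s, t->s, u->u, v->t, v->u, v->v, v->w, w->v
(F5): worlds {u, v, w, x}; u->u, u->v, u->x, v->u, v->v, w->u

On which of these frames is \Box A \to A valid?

This is the axiom for reflexivity; its first-order frame correspondent is \forall x Rxx.
(F1): condition met.
(F2): fails — world u does not see itself.
(F3): fails — world t does not see itself.
(F4): fails — world t does not see itself.
(F5): fails — world w does not see itself.

(F1)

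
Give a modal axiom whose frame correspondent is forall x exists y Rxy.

□ψ → ◇ψ

A defining formula is □ψ → ◇ψ (the D axiom).
Suppose □ψ→◇ψ is valid. At any x set V(ψ)=W. Then □ψ at x, so ◇ψ at x, so x has a successor.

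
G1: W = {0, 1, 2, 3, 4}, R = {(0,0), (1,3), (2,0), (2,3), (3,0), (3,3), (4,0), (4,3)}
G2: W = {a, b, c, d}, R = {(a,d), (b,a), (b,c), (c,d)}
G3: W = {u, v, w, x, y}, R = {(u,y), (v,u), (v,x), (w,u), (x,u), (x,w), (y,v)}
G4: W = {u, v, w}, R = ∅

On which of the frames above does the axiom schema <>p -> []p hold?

The schema corresponds to partial functionality: forall x forall y forall z (Rxy & Rxz -> y = z).
G1: fails — 2 sees both 0 and 3.
G2: fails — b sees both a and c.
G3: fails — v sees both u and x.
G4: satisfies the condition.
Valid on: G4.

G4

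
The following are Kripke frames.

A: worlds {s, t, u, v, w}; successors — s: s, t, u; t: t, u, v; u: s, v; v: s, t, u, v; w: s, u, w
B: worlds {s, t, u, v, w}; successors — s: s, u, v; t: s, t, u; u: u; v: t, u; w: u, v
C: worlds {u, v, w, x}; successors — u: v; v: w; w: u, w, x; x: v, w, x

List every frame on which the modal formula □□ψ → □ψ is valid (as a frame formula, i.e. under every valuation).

A

Frame correspondent (Sahlqvist): ∀x ∀y (Rxy → ∃z (Rxz ∧ Rzy)) — i.e. density.
A: condition met.
B: fails — Rwv but no z with Rwz and Rzv.
C: fails — Ruv but no z with Ruz and Rzv.
Valid on: A.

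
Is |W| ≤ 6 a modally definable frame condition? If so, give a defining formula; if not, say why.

Any modally definable frame class is closed under disjoint unions.
Any modal formula valid on each of 7 disjoint one-world frames is valid on their disjoint union (validity is preserved under disjoint unions). Each one-world frame has |W|=1≤6, but the union has |W|=7.
Hence having at most 6 worlds is not modally definable.

Not modally definable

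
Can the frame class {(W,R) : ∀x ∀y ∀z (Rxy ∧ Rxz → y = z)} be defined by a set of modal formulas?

The condition is partial functionality. A defining modal formula is ◇q → □q.
Suppose ◇q→□q is valid. Take Rxy, Rxz and set V(q)={y}. Then ◇q at x, so □q at x, so q at z, i.e. z=y.

Definable; ◇q → □q defines it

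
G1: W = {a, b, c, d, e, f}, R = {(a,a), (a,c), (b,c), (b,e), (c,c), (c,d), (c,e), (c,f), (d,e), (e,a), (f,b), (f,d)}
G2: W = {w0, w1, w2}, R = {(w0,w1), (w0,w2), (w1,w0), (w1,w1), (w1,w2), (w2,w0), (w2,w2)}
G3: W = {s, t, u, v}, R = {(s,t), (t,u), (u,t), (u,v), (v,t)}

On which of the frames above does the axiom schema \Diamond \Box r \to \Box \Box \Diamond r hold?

G2

This is the axiom for a generalized confluence (Geach) condition; its first-order frame correspondent is \forall x \forall y \forall z ((xRy \wedge x R^2 z) \to \exists w (yRw \wedge zRw)).
G1: fails — aRa, aR²d but no w with aRw and dRw.
G2: satisfies the condition.
G3: fails — sRt, sR²u but no w with tRw and uRw.
Valid on: G2.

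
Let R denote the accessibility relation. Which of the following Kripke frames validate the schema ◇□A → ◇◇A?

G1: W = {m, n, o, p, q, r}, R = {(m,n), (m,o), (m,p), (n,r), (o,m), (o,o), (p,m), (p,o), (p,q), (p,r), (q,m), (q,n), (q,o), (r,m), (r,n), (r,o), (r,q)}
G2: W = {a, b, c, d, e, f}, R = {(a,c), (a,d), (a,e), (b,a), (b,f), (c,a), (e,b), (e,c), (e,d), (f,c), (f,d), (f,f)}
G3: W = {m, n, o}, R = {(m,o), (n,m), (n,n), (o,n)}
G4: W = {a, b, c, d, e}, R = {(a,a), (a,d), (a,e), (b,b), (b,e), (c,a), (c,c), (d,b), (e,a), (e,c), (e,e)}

G1, G3, G4

The schema corresponds to a generalized confluence (Geach) condition: ∀x ∀y (xRy → ∃w (yRw ∧ xR²w)).
G1: holds.
G2: fails — aRd but no w with dRw and aR²w.
G3: holds.
G4: holds.
Valid on: G1, G3, G4.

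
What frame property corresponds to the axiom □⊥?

□⊥ is valid iff no world has any successor (otherwise □⊥ fails at any world with one).
The converse is a direct semantic check.
So the correspondent is emptiness of R.

emptiness of R: ∀x ∀y ¬Rxy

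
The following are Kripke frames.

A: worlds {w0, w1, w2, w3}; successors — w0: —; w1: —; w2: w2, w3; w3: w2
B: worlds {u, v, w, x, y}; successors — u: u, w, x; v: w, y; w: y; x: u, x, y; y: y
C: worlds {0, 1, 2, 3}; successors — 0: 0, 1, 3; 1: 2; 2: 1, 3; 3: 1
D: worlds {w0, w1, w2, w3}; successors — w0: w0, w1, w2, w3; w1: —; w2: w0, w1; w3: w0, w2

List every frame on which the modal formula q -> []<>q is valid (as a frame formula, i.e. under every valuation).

Frame correspondent (Sahlqvist): forall x forall y (Rxy -> Ryx) — i.e. symmetry.
A: condition met.
B: fails — Ruw but not Rwu.
C: fails — R31 but not R13.
D: fails — Rw3w2 but not Rw2w3.
Valid on: A.

A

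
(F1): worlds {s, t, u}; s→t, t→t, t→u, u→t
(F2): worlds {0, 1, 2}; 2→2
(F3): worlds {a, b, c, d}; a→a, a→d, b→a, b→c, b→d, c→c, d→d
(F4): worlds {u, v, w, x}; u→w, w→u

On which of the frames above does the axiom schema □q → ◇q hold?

(F1), (F3)

This is the axiom for seriality; its first-order frame correspondent is ∀x ∃y Rxy.
(F1): condition met.
(F2): fails — world 0 has no successor.
(F3): condition met.
(F4): fails — world v has no successor.
Valid on: (F1), (F3).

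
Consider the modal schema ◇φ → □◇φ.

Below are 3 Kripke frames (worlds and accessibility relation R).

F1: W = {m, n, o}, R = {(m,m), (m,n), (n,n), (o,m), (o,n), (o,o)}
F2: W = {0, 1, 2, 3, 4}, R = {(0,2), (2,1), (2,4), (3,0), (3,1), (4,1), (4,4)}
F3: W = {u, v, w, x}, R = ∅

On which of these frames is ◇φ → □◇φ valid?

F3

The schema corresponds to the Euclidean property: ∀x ∀y ∀z (Rxy ∧ Rxz → Ryz).
F1: fails — Rmn and Rmm but not Rnm.
F2: fails — R02 and R02 but not R22.
F3: ✓.
Valid on: F3.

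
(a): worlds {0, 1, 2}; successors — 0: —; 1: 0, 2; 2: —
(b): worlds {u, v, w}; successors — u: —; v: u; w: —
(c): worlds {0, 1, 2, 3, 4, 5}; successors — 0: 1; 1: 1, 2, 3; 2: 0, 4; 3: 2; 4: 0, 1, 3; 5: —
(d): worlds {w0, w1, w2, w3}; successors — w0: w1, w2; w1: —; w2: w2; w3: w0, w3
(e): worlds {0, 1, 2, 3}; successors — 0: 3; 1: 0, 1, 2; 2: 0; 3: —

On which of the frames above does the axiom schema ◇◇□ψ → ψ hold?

(a), (b)

This is the axiom for a generalized confluence (Geach) condition; its first-order frame correspondent is ∀x ∀y (xR²y → ∃w (yRw ∧ x = w)).
(a): condition met.
(b): condition met.
(c): fails — 0R²1 but no w with 1Rw and 0=w.
(d): fails — w0R²w2 but no w with w2Rw and w0=w.
(e): fails — 1R²0 but no w with 0Rw and 1=w.
Valid on: (a), (b).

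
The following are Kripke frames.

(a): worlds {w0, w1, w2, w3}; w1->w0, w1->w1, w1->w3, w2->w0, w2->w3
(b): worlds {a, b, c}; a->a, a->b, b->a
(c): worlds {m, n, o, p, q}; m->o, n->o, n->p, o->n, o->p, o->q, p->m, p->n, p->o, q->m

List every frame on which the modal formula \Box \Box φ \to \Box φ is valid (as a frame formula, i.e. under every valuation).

(b)

The schema corresponds to density: \forall x \forall y (Rxy \to \exists z (Rxz \wedge Rzy)).
(a): fails — Rw2w0 but no z with Rw2z and Rzw0.
(b): condition met.
(c): fails — Rpm but no z with Rpz and Rzm.
Valid on: (b).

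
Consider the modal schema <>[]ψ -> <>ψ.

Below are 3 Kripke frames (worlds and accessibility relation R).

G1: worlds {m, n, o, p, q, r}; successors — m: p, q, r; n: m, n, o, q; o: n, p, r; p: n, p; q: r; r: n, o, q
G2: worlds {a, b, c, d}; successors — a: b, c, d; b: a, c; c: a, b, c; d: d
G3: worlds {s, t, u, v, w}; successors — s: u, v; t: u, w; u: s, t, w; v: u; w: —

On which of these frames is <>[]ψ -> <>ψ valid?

Frame correspondent (Sahlqvist): forall x forall y (xRy -> exists w (yRw & xRw)) — i.e. a generalized confluence (Geach) condition.
G1: fails — nRq but no w with qRw and nRw.
G2: holds.
G3: fails — sRu but no w* with uRw* and sRw*.
Valid on: G2.

G2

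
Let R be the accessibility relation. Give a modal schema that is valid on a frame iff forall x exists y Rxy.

The condition is seriality. The D schema □s → ◇s defines it.
Suppose □s→◇s is valid. At any x set V(s)=W. Then □s at x, so ◇s at x, so x has a successor.

□s → ◇s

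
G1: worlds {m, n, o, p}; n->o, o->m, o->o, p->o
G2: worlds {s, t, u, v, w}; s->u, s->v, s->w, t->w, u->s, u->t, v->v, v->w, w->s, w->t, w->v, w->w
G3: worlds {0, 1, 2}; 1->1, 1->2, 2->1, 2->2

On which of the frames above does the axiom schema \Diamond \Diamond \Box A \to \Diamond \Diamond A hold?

This is the axiom for a generalized confluence (Geach) condition; its first-order frame correspondent is \forall x \forall y (x R^2 y \to \exists w (yRw \wedge x R^2 w)).
G1: fails — nR²m but no w with mRw and nR²w.
G2: fails — uR²u but no w* with uRw* and uR²w*.
G3: condition met.
Valid on: G3.

G3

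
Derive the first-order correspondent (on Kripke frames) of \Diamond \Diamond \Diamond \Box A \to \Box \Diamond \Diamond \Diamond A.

This is a Sahlqvist (Geach-type) schema ◇^3□^1A → □^1◇^3A.
First-order correspondent: \forall x \forall y \forall z ((x R^3 y \wedge xRz) \to \exists w (yRw \wedge z R^3 w)).

\forall x \forall y \forall z ((x R^3 y \wedge xRz) \to \exists w (yRw \wedge z R^3 w))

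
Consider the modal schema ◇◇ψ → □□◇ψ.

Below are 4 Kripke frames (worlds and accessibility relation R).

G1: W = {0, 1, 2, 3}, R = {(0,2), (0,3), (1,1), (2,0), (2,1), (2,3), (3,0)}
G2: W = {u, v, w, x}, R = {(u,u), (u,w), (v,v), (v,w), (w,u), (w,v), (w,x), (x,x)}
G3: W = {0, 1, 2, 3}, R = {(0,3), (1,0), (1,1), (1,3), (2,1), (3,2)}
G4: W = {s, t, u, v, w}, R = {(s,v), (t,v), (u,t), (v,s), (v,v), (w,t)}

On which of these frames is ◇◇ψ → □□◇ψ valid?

The schema corresponds to a generalized confluence (Geach) condition: ∀x ∀y ∀z ((xR²y ∧ xR²z) → ∃w (y = w ∧ zRw)).
G1: fails — 0R²0, 0R²0 but no w with 0=w and 0Rw.
G2: fails — uR²u, uR²v but no t with u=t and vRt.
G3: fails — 0R²2, 0R²2 but no w with 2=w and 2Rw.
G4: fails — sR²s, sR²s but no w* with s=w* and sRw*.
Valid on no frame.

none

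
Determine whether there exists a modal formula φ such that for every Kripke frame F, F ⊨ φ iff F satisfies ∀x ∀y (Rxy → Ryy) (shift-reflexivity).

The condition is shift-reflexivity. A defining modal formula is □(□p → p).

Definable; □(□p → p) defines it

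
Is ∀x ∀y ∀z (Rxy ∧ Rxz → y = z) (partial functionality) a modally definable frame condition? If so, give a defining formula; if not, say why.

Definable; ◇r → □r defines it

This is a Sahlqvist condition; the CD axiom ◇r → □r defines it.
Suppose ◇r→□r is valid. Take Rxy, Rxz and set V(r)={y}. Then ◇r at x, so □r at x, so r at z, i.e. z=y.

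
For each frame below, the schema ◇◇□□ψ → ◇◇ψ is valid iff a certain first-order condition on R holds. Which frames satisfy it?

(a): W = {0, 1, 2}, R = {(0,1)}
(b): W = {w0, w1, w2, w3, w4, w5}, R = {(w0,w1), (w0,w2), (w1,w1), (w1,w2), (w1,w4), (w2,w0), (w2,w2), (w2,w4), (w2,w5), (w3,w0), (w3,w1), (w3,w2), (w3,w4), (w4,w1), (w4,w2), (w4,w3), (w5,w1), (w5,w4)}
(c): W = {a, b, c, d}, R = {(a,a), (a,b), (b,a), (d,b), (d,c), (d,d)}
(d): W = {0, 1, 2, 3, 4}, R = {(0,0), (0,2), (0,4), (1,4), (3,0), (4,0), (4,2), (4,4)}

(a), (b)

Frame correspondent (Sahlqvist): ∀x ∀y (xR²y → ∃w (yR²w ∧ xR²w)) — i.e. a generalized confluence (Geach) condition.
(a): holds.
(b): holds.
(c): fails — dR²c but no w with cR²w and dR²w.
(d): fails — 0R²2 but no w with 2R²w and 0R²w.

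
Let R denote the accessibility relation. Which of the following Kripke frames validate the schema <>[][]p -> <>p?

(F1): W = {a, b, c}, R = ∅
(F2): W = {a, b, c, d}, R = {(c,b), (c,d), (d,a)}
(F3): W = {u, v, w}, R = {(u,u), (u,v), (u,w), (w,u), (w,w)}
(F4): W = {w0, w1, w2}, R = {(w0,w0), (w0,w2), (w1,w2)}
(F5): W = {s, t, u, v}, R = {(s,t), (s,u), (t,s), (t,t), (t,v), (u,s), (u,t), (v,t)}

(F1), (F5)

Frame correspondent (Sahlqvist): forall x forall y (xRy -> exists w (y R^2 w & xRw)) — i.e. a generalized confluence (Geach) condition.
(F1): satisfies the condition.
(F2): fails — cRb but no w with bR²w and cRw.
(F3): fails — uRv but no t with vR²t and uRt.
(F4): fails — w0Rw2 but no w with w2R²w and w0Rw.
(F5): satisfies the condition.
Valid on: (F1), (F5).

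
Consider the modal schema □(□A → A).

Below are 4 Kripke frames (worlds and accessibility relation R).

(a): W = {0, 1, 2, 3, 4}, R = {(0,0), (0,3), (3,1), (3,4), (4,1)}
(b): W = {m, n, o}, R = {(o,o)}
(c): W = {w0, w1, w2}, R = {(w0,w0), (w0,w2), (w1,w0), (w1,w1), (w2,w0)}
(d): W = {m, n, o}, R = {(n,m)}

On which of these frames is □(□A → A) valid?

Frame correspondent (Sahlqvist): ∀x ∀y (Rxy → Ryy) — i.e. shift-reflexivity.
(a): fails — R34 but not R44.
(b): holds.
(c): fails — Rw0w2 but not Rw2w2.
(d): fails — Rnm but not Rmm.

(b)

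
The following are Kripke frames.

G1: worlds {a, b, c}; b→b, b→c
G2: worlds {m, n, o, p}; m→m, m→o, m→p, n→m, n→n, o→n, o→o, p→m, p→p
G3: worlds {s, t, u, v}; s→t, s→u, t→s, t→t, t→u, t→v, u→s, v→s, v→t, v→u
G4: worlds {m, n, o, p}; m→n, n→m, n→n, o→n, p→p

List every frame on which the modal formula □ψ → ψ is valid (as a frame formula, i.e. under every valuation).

G2

This is the axiom for reflexivity; its first-order frame correspondent is ∀x Rxx.
G1: fails — world a does not see itself.
G2: satisfies the condition.
G3: fails — world s does not see itself.
G4: fails — world m does not see itself.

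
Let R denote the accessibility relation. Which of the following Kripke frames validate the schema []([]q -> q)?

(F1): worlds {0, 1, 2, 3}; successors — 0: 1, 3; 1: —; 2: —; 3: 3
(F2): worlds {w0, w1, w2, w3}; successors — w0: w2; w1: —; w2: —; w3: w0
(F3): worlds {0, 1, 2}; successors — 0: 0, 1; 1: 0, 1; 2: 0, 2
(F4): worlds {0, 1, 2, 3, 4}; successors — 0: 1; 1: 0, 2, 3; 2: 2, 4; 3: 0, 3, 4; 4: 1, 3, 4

(F3)

The schema corresponds to shift-reflexivity: forall x forall y (Rxy -> Ryy).
(F1): fails — R01 but not R11.
(F2): fails — Rw0w2 but not Rw2w2.
(F3): holds.
(F4): fails — R10 but not R00.
Valid on: (F3).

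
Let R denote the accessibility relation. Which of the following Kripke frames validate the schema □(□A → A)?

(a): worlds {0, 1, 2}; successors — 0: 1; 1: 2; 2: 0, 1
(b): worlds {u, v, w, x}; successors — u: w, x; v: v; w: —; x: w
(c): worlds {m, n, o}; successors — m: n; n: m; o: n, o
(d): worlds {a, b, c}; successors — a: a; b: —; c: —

(d)

Frame correspondent (Sahlqvist): ∀x ∀y (Rxy → Ryy) — i.e. shift-reflexivity.
(a): fails — R12 but not R22.
(b): fails — Rxw but not Rww.
(c): fails — Rnm but not Rmm.
(d): condition met.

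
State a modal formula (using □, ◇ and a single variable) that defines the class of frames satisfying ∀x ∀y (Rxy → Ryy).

□(□s → s)

A defining formula is □(□s → s) (the T□ axiom).
Suppose □(□s→s) is valid. Take Rxy and set V(s)={w : Ryw}. Then at y, □s holds; since □(□s→s) at x, □s→s at y, so s at y, i.e. Ryy.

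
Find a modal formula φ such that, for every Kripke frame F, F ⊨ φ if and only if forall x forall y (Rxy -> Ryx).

ψ → □◇ψ

A defining formula is ψ → □◇ψ (the B axiom).
Suppose ψ→□◇ψ is valid. Take Rxy and set V(ψ)={x}. Then ψ at x, so □◇ψ at x, so ◇ψ at y, so some z with Ryz has ψ; z=x, i.e. Ryx.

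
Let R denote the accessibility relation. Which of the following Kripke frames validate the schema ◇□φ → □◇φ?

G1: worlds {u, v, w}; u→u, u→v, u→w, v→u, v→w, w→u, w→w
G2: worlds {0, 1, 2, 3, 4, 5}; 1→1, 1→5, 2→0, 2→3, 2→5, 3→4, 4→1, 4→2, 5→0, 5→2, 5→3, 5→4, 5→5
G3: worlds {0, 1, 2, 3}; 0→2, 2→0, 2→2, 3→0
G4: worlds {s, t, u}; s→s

G1, G3, G4

Frame correspondent (Sahlqvist): ∀x ∀y ∀z (Rxy ∧ Rxz → ∃w (Ryw ∧ Rzw)) — i.e. convergence.
G1: condition met.
G2: fails — R25 and R20 but 5 and 0 have no common successor.
G3: condition met.
G4: condition met.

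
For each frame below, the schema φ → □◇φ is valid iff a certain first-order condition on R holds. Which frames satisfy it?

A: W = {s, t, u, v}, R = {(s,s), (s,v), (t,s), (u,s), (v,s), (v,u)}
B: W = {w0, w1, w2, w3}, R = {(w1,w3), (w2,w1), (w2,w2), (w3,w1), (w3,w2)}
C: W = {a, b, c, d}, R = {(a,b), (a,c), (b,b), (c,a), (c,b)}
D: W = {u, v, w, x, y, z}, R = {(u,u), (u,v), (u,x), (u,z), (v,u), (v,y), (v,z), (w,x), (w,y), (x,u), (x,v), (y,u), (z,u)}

none

This is the axiom for symmetry; its first-order frame correspondent is ∀x ∀y (Rxy → Ryx).
A: fails — Rus but not Rsu.
B: fails — Rw3w2 but not Rw2w3.
C: fails — Rab but not Rba.
D: fails — Rvz but not Rzv.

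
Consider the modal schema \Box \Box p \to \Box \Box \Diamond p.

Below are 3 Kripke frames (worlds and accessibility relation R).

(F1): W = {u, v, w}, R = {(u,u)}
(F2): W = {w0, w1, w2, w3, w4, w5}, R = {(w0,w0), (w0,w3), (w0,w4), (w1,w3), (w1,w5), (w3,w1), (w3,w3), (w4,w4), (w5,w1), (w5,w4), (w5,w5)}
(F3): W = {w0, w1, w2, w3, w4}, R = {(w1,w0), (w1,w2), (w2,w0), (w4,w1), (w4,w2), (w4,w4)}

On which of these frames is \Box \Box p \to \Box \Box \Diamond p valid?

(F1), (F2)

Frame correspondent (Sahlqvist): \forall x \forall z (x R^2 z \to \exists w (x R^2 w \wedge zRw)) — i.e. a generalized confluence (Geach) condition.
(F1): satisfies the condition.
(F2): satisfies the condition.
(F3): fails — w1R²w0 but no w with w1R²w and w0Rw.
Valid on: (F1), (F2).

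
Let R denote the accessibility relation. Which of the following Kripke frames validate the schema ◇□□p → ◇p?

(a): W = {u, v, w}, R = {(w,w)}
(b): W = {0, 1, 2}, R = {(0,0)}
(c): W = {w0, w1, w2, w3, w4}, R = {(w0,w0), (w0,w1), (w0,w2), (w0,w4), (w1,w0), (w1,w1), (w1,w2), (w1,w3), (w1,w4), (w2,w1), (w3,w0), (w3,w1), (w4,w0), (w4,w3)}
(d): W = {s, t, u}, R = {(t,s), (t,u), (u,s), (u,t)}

This is the axiom for a generalized confluence (Geach) condition; its first-order frame correspondent is ∀x ∀y (xRy → ∃w (yR²w ∧ xRw)).
(a): condition met.
(b): condition met.
(c): condition met.
(d): fails — tRs but no w with sR²w and tRw.

(a), (b), (c)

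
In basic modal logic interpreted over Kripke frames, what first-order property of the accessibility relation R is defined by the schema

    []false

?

This is the Ver axiom.
It corresponds to emptiness of R: forall x forall y ~Rxy.

Emptiness of R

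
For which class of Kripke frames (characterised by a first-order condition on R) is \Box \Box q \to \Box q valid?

Suppose □□q→□q is valid. Take Rxy and set V(q)={w : xR²w}. Then □□q at x, so □q at x, so q at y, i.e. ∃z(Rxz∧Rzy).
Conversely, any frame satisfying \forall x \forall y (Rxy \to \exists z (Rxz \wedge Rzy)) validates the schema.
Frame condition: \forall x \forall y (Rxy \to \exists z (Rxz \wedge Rzy)).

density: \forall x \forall y (Rxy \to \exists z (Rxz \wedge Rzy))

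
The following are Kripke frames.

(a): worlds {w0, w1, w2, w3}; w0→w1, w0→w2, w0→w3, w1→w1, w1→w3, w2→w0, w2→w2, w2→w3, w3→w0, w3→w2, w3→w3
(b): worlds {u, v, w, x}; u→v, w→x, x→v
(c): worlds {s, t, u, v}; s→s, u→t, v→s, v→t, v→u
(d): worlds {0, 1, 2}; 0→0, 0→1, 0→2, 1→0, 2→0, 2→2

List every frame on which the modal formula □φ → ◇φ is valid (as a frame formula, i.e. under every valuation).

Frame correspondent (Sahlqvist): ∀x ∃y Rxy — i.e. seriality.
(a): satisfies the condition.
(b): fails — world v has no successor.
(c): fails — world t has no successor.
(d): satisfies the condition.

(a), (d)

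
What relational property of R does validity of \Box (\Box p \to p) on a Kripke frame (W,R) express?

Shift-reflexivity

This schema is the T□ axiom.
It corresponds to shift-reflexivity: \forall x \forall y (Rxy \to Ryy).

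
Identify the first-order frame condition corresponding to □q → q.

This is the T axiom.
It corresponds to reflexivity: ∀x Rxx.

reflexivity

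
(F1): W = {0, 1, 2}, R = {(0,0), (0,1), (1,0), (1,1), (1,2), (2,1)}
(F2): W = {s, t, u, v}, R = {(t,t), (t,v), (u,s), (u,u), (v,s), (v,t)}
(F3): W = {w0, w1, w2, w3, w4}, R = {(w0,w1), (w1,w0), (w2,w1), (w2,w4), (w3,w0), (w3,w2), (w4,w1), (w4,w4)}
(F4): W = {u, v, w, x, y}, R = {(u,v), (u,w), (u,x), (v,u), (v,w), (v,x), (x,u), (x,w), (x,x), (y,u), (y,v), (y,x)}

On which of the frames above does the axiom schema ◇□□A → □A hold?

Frame correspondent (Sahlqvist): ∀x ∀y ∀z ((xRy ∧ xRz) → ∃w (yR²w ∧ z = w)) — i.e. a generalized confluence (Geach) condition.
(F1): condition met.
(F2): fails — uRs, uRs but no w with sR²w and s=w.
(F3): fails — w2Rw1, w2Rw4 but no w with w1R²w and w4=w.
(F4): fails — uRw, uRv but no t with wR²t and v=t.

(F1)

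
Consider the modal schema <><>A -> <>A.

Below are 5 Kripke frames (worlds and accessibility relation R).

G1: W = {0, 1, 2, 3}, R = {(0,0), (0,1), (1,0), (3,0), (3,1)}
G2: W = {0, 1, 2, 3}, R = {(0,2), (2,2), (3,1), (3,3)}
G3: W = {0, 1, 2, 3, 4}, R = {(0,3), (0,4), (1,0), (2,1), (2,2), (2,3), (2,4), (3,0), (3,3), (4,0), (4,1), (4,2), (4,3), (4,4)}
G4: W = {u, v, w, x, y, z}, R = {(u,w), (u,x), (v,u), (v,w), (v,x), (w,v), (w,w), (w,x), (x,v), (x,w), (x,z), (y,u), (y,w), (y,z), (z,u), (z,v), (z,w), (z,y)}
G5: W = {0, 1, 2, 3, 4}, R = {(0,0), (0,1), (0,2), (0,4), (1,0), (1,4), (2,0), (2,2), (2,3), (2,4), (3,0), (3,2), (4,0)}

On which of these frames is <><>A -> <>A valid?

Frame correspondent (Sahlqvist): forall x forall y forall z (Rxy & Ryz -> Rxz) — i.e. transitivity.
G1: fails — R10 and R01 but not R11.
G2: satisfies the condition.
G3: fails — R10 and R04 but not R14.
G4: fails — Rxw and Rwx but not Rxx.
G5: fails — R10 and R02 but not R12.

G2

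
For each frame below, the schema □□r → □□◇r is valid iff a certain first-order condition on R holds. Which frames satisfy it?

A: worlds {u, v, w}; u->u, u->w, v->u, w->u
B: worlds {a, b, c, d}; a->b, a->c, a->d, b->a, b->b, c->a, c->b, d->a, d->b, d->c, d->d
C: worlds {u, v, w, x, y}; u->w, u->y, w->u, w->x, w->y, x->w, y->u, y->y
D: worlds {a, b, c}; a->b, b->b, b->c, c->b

A, B, D

Frame correspondent (Sahlqvist): ∀x ∀z (xR²z → ∃w (xR²w ∧ zRw)) — i.e. a generalized confluence (Geach) condition.
A: ✓.
B: ✓.
C: fails — uR²x but no t with uR²t and xRt.
D: ✓.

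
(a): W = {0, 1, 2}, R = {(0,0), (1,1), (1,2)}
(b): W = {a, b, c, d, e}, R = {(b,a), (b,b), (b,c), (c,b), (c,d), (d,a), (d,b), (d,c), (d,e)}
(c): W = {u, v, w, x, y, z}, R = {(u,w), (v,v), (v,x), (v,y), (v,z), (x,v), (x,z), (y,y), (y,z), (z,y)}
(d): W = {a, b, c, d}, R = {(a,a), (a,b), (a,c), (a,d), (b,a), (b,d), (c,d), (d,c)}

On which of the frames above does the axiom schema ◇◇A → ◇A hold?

This is the axiom for transitivity; its first-order frame correspondent is ∀x ∀y ∀z (Rxy ∧ Ryz → Rxz).
(a): holds.
(b): fails — Rbc and Rcd but not Rbd.
(c): fails — Rzy and Ryz but not Rzz.
(d): fails — Rcd and Rdc but not Rcc.

(a)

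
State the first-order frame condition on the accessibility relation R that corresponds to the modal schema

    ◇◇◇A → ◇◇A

∀x ∀y (xR³y → ∃w (y = w ∧ xR²w))

This is a Sahlqvist (Geach-type) schema ◇^3□^0A → □^0◇^2A.
Minimal-valuation argument: fix x; take any y with xR^3y and any z with xR^0z. Set V(A) to the set of worlds R-reachable from y in exactly 0 steps. Then □^0A holds at y, so the antecedent holds at x; validity forces ◇^2A at z, giving a w with zR^2w and yR^0w.
First-order correspondent: ∀x ∀y (xR³y → ∃w (y = w ∧ xR²w)).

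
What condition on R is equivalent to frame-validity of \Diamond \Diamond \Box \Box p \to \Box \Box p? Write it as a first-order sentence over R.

\forall x \forall y \forall z ((x R^2 y \wedge x R^2 z) \to \exists w (y R^2 w \wedge z = w))

This is a Sahlqvist (Geach-type) schema ◇^2□^2p → □^2◇^0p.
Minimal-valuation argument: fix x; take any y with xR^2y and any z with xR^2z. Set V(p) to the set of worlds R-reachable from y in exactly 2 steps. Then □^2p holds at y, so the antecedent holds at x; validity forces ◇^0p at z, giving a w with zR^0w and yR^2w.
First-order correspondent: \forall x \forall y \forall z ((x R^2 y \wedge x R^2 z) \to \exists w (y R^2 w \wedge z = w)).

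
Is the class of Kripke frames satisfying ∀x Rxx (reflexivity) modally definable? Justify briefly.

Yes, by □r → r

The condition is reflexivity. A defining modal formula is □r → r.
Suppose □r→r is valid. At any x set V(r)={w : Rxw}. Then □r holds at x, so r holds at x, i.e. Rxx.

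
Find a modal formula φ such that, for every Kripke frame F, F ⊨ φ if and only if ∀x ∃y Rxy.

This is seriality; the standard corresponding axiom is D: □q → ◇q.
Suppose □q→◇q is valid. At any x set V(q)=W. Then □q at x, so ◇q at x, so x has a successor.

□q → ◇q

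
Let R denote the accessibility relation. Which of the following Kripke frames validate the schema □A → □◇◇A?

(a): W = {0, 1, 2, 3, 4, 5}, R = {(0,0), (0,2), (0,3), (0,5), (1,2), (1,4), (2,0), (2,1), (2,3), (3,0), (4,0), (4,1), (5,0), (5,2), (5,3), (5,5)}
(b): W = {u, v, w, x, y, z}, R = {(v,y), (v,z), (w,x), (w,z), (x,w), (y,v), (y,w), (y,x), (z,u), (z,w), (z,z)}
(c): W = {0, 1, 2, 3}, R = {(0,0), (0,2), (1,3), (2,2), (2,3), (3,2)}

The schema corresponds to a generalized confluence (Geach) condition: ∀x ∀z (xRz → ∃w (xRw ∧ zR²w)).
(a): condition met.
(b): fails — zRu but no t with zRt and uR²t.
(c): condition met.
Valid on: (a), (c).

(a), (c)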